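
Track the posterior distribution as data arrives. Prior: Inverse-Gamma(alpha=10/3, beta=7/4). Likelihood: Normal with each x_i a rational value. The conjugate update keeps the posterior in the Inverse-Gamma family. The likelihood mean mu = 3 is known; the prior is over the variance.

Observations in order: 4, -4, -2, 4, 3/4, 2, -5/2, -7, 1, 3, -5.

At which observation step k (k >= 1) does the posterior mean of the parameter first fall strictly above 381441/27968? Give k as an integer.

obs 1: x=4 → posterior Inverse-Gamma(23/6, 9/4)
obs 2: x=-4 → posterior Inverse-Gamma(13/3, 107/4)
obs 3: x=-2 → posterior Inverse-Gamma(29/6, 157/4)
obs 4: x=4 → posterior Inverse-Gamma(16/3, 159/4)
obs 5: x=3/4 → posterior Inverse-Gamma(35/6, 1353/32)
obs 6: x=2 → posterior Inverse-Gamma(19/3, 1369/32)
obs 7: x=-5/2 → posterior Inverse-Gamma(41/6, 1853/32)
obs 8: x=-7 → posterior Inverse-Gamma(22/3, 3453/32)
obs 9: x=1 → posterior Inverse-Gamma(47/6, 3517/32)
obs 10: x=3 → posterior Inverse-Gamma(25/3, 3517/32)
obs 11: x=-5 → posterior Inverse-Gamma(53/6, 4541/32)

k = 8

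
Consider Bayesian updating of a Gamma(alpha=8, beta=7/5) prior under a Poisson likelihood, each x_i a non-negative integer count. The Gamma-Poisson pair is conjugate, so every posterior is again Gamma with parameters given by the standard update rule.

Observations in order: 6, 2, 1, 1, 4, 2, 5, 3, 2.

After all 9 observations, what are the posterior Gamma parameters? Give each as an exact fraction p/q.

alpha=34, beta=52/5

obs 1: x=6 → posterior Gamma(14, 12/5)
obs 2: x=2 → posterior Gamma(16, 17/5)
obs 3: x=1 → posterior Gamma(17, 22/5)
obs 4: x=1 → posterior Gamma(18, 27/5)
obs 5: x=4 → posterior Gamma(22, 32/5)
obs 6: x=2 → posterior Gamma(24, 37/5)
obs 7: x=5 → posterior Gamma(29, 42/5)
obs 8: x=3 → posterior Gamma(32, 47/5)
obs 9: x=2 → posterior Gamma(34, 52/5)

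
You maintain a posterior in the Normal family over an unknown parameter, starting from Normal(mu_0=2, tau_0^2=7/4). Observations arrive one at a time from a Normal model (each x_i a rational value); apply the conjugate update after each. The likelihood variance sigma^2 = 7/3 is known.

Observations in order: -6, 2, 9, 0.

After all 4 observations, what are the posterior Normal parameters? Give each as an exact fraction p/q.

mu_0=23/16, tau_0^2=7/16

obs 1: x=-6 → posterior Normal(-10/7, 1)
obs 2: x=2 → posterior Normal(-2/5, 7/10)
obs 3: x=9 → posterior Normal(23/13, 7/13)
obs 4: x=0 → posterior Normal(23/16, 7/16)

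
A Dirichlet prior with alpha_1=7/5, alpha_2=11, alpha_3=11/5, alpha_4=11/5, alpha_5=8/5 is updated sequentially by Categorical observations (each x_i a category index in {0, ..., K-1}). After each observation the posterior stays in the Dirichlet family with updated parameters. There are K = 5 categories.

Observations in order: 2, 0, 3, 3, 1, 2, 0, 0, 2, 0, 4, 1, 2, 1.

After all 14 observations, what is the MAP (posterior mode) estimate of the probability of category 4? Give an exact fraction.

8/137

obs 1: x=2 → posterior Dirichlet(7/5, 11, 16/5, 11/5, 8/5)
obs 2: x=0 → posterior Dirichlet(12/5, 11, 16/5, 11/5, 8/5)
obs 3: x=3 → posterior Dirichlet(12/5, 11, 16/5, 16/5, 8/5)
obs 4: x=3 → posterior Dirichlet(12/5, 11, 16/5, 21/5, 8/5)
obs 5: x=1 → posterior Dirichlet(12/5, 12, 16/5, 21/5, 8/5)
obs 6: x=2 → posterior Dirichlet(12/5, 12, 21/5, 21/5, 8/5)
obs 7: x=0 → posterior Dirichlet(17/5, 12, 21/5, 21/5, 8/5)
obs 8: x=0 → posterior Dirichlet(22/5, 12, 21/5, 21/5, 8/5)
obs 9: x=2 → posterior Dirichlet(22/5, 12, 26/5, 21/5, 8/5)
obs 10: x=0 → posterior Dirichlet(27/5, 12, 26/5, 21/5, 8/5)
obs 11: x=4 → posterior Dirichlet(27/5, 12, 26/5, 21/5, 13/5)
obs 12: x=1 → posterior Dirichlet(27/5, 13, 26/5, 21/5, 13/5)
obs 13: x=2 → posterior Dirichlet(27/5, 13, 31/5, 21/5, 13/5)
obs 14: x=1 → posterior Dirichlet(27/5, 14, 31/5, 21/5, 13/5)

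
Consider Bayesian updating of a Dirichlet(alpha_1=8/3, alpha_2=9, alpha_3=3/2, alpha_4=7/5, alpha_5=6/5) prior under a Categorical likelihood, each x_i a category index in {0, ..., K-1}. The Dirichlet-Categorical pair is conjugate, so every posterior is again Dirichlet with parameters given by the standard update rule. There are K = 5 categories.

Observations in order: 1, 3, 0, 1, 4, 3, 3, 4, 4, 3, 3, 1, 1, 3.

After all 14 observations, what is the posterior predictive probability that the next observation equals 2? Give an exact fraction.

obs 1: x=1 → posterior Dirichlet(8/3, 10, 3/2, 7/5, 6/5)
obs 2: x=3 → posterior Dirichlet(8/3, 10, 3/2, 12/5, 6/5)
obs 3: x=0 → posterior Dirichlet(11/3, 10, 3/2, 12/5, 6/5)
obs 4: x=1 → posterior Dirichlet(11/3, 11, 3/2, 12/5, 6/5)
obs 5: x=4 → posterior Dirichlet(11/3, 11, 3/2, 12/5, 11/5)
obs 6: x=3 → posterior Dirichlet(11/3, 11, 3/2, 17/5, 11/5)
obs 7: x=3 → posterior Dirichlet(11/3, 11, 3/2, 22/5, 11/5)
obs 8: x=4 → posterior Dirichlet(11/3, 11, 3/2, 22/5, 16/5)
obs 9: x=4 → posterior Dirichlet(11/3, 11, 3/2, 22/5, 21/5)
obs 10: x=3 → posterior Dirichlet(11/3, 11, 3/2, 27/5, 21/5)
obs 11: x=3 → posterior Dirichlet(11/3, 11, 3/2, 32/5, 21/5)
obs 12: x=1 → posterior Dirichlet(11/3, 12, 3/2, 32/5, 21/5)
obs 13: x=1 → posterior Dirichlet(11/3, 13, 3/2, 32/5, 21/5)
obs 14: x=3 → posterior Dirichlet(11/3, 13, 3/2, 37/5, 21/5)

45/893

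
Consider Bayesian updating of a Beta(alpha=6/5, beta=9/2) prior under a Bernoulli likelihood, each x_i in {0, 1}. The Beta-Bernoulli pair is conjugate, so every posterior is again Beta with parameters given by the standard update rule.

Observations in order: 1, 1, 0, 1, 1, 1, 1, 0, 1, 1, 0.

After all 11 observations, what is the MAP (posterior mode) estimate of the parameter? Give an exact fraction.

82/147

obs 1: x=1 → posterior Beta(11/5, 9/2)
obs 2: x=1 → posterior Beta(16/5, 9/2)
obs 3: x=0 → posterior Beta(16/5, 11/2)
obs 4: x=1 → posterior Beta(21/5, 11/2)
obs 5: x=1 → posterior Beta(26/5, 11/2)
obs 6: x=1 → posterior Beta(31/5, 11/2)
obs 7: x=1 → posterior Beta(36/5, 11/2)
obs 8: x=0 → posterior Beta(36/5, 13/2)
obs 9: x=1 → posterior Beta(41/5, 13/2)
obs 10: x=1 → posterior Beta(46/5, 13/2)
obs 11: x=0 → posterior Beta(46/5, 15/2)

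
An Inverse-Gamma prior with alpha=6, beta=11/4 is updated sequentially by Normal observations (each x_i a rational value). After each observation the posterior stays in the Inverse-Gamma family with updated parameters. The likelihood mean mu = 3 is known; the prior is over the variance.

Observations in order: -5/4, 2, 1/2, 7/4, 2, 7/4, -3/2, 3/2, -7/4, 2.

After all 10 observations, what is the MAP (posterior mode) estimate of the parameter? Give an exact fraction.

27/8

obs 1: x=-5/4 → posterior Inverse-Gamma(13/2, 377/32)
obs 2: x=2 → posterior Inverse-Gamma(7, 393/32)
obs 3: x=1/2 → posterior Inverse-Gamma(15/2, 493/32)
obs 4: x=7/4 → posterior Inverse-Gamma(8, 259/16)
obs 5: x=2 → posterior Inverse-Gamma(17/2, 267/16)
obs 6: x=7/4 → posterior Inverse-Gamma(9, 559/32)
obs 7: x=-3/2 → posterior Inverse-Gamma(19/2, 883/32)
obs 8: x=3/2 → posterior Inverse-Gamma(10, 919/32)
obs 9: x=-7/4 → posterior Inverse-Gamma(21/2, 40)
obs 10: x=2 → posterior Inverse-Gamma(11, 81/2)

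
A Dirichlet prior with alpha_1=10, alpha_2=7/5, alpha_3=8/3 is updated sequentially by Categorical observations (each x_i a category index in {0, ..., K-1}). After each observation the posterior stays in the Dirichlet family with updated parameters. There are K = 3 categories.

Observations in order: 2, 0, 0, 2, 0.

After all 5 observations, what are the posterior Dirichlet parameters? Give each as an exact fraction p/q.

alpha_1=13, alpha_2=7/5, alpha_3=14/3

obs 1: x=2 → posterior Dirichlet(10, 7/5, 11/3)
obs 2: x=0 → posterior Dirichlet(11, 7/5, 11/3)
obs 3: x=0 → posterior Dirichlet(12, 7/5, 11/3)
obs 4: x=2 → posterior Dirichlet(12, 7/5, 14/3)
obs 5: x=0 → posterior Dirichlet(13, 7/5, 14/3)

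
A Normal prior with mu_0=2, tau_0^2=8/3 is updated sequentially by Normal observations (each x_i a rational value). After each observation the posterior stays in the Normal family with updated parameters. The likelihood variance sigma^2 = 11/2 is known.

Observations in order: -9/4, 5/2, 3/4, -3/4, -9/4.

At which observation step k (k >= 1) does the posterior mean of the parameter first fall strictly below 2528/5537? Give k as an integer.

k = 5

obs 1: x=-9/4 → posterior Normal(30/49, 88/49)
obs 2: x=5/2 → posterior Normal(14/13, 88/65)
obs 3: x=3/4 → posterior Normal(82/81, 88/81)
obs 4: x=-3/4 → posterior Normal(70/97, 88/97)
obs 5: x=-9/4 → posterior Normal(34/113, 88/113)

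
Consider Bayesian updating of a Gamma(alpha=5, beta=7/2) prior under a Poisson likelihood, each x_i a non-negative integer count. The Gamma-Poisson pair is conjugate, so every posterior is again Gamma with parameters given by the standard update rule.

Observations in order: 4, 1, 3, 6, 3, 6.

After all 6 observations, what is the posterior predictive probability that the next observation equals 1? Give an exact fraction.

obs 1: x=4 → posterior Gamma(9, 9/2)
obs 2: x=1 → posterior Gamma(10, 11/2)
obs 3: x=3 → posterior Gamma(13, 13/2)
obs 4: x=6 → posterior Gamma(19, 15/2)
obs 5: x=3 → posterior Gamma(22, 17/2)
obs 6: x=6 → posterior Gamma(28, 19/2)

5107293471405988145052842535311541128/31569049585831048302857492065075079283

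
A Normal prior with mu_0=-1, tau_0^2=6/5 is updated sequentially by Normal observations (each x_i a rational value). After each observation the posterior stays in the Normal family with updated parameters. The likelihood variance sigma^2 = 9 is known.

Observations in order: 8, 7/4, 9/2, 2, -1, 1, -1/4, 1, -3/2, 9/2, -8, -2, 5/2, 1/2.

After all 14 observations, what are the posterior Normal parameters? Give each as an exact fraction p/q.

obs 1: x=8 → posterior Normal(1/17, 18/17)
obs 2: x=7/4 → posterior Normal(9/38, 18/19)
obs 3: x=9/2 → posterior Normal(9/14, 6/7)
obs 4: x=2 → posterior Normal(35/46, 18/23)
obs 5: x=-1 → posterior Normal(31/50, 18/25)
obs 6: x=1 → posterior Normal(35/54, 2/3)
obs 7: x=-1/4 → posterior Normal(17/29, 18/29)
obs 8: x=1 → posterior Normal(19/31, 18/31)
obs 9: x=-3/2 → posterior Normal(16/33, 6/11)
obs 10: x=9/2 → posterior Normal(5/7, 18/35)
obs 11: x=-8 → posterior Normal(9/37, 18/37)
obs 12: x=-2 → posterior Normal(5/39, 6/13)
obs 13: x=5/2 → posterior Normal(10/41, 18/41)
obs 14: x=1/2 → posterior Normal(11/43, 18/43)

mu_0=11/43, tau_0^2=18/43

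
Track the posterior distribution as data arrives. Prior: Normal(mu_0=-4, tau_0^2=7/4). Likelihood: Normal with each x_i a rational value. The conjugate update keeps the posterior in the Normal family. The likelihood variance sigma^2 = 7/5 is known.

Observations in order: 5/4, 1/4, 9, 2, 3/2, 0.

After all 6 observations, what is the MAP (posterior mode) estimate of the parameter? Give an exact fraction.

obs 1: x=5/4 → posterior Normal(-13/12, 7/9)
obs 2: x=1/4 → posterior Normal(-17/28, 1/2)
obs 3: x=9 → posterior Normal(73/38, 7/19)
obs 4: x=2 → posterior Normal(31/16, 7/24)
obs 5: x=3/2 → posterior Normal(54/29, 7/29)
obs 6: x=0 → posterior Normal(27/17, 7/34)

27/17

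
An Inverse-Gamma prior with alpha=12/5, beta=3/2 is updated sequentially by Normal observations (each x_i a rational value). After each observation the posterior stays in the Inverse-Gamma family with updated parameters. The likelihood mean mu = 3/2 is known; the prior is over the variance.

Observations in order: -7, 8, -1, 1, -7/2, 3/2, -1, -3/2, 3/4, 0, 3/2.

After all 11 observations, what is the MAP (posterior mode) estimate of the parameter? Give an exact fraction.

obs 1: x=-7 → posterior Inverse-Gamma(29/10, 301/8)
obs 2: x=8 → posterior Inverse-Gamma(17/5, 235/4)
obs 3: x=-1 → posterior Inverse-Gamma(39/10, 495/8)
obs 4: x=1 → posterior Inverse-Gamma(22/5, 62)
obs 5: x=-7/2 → posterior Inverse-Gamma(49/10, 149/2)
obs 6: x=3/2 → posterior Inverse-Gamma(27/5, 149/2)
obs 7: x=-1 → posterior Inverse-Gamma(59/10, 621/8)
obs 8: x=-3/2 → posterior Inverse-Gamma(32/5, 657/8)
obs 9: x=3/4 → posterior Inverse-Gamma(69/10, 2637/32)
obs 10: x=0 → posterior Inverse-Gamma(37/5, 2673/32)
obs 11: x=3/2 → posterior Inverse-Gamma(79/10, 2673/32)

13365/1424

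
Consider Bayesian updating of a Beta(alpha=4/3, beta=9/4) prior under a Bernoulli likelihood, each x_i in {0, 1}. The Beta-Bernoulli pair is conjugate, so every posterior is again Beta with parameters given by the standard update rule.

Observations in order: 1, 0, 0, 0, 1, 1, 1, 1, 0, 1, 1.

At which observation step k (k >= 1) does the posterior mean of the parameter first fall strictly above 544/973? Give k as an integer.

obs 1: x=1 → posterior Beta(7/3, 9/4)
obs 2: x=0 → posterior Beta(7/3, 13/4)
obs 3: x=0 → posterior Beta(7/3, 17/4)
obs 4: x=0 → posterior Beta(7/3, 21/4)
obs 5: x=1 → posterior Beta(10/3, 21/4)
obs 6: x=1 → posterior Beta(13/3, 21/4)
obs 7: x=1 → posterior Beta(16/3, 21/4)
obs 8: x=1 → posterior Beta(19/3, 21/4)
obs 9: x=0 → posterior Beta(19/3, 25/4)
obs 10: x=1 → posterior Beta(22/3, 25/4)
obs 11: x=1 → posterior Beta(25/3, 25/4)

k = 11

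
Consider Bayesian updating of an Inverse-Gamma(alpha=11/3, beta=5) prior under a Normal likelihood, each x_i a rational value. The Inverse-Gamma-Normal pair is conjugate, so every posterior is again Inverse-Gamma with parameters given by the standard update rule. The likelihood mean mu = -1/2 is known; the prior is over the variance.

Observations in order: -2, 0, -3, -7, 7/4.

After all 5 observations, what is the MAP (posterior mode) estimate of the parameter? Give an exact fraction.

3171/688

obs 1: x=-2 → posterior Inverse-Gamma(25/6, 49/8)
obs 2: x=0 → posterior Inverse-Gamma(14/3, 25/4)
obs 3: x=-3 → posterior Inverse-Gamma(31/6, 75/8)
obs 4: x=-7 → posterior Inverse-Gamma(17/3, 61/2)
obs 5: x=7/4 → posterior Inverse-Gamma(37/6, 1057/32)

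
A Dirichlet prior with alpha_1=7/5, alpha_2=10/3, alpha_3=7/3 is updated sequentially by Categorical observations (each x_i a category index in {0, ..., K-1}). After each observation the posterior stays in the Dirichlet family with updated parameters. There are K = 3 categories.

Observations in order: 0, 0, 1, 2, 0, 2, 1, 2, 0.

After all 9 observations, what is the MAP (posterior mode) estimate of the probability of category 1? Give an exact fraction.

65/196

obs 1: x=0 → posterior Dirichlet(12/5, 10/3, 7/3)
obs 2: x=0 → posterior Dirichlet(17/5, 10/3, 7/3)
obs 3: x=1 → posterior Dirichlet(17/5, 13/3, 7/3)
obs 4: x=2 → posterior Dirichlet(17/5, 13/3, 10/3)
obs 5: x=0 → posterior Dirichlet(22/5, 13/3, 10/3)
obs 6: x=2 → posterior Dirichlet(22/5, 13/3, 13/3)
obs 7: x=1 → posterior Dirichlet(22/5, 16/3, 13/3)
obs 8: x=2 → posterior Dirichlet(22/5, 16/3, 16/3)
obs 9: x=0 → posterior Dirichlet(27/5, 16/3, 16/3)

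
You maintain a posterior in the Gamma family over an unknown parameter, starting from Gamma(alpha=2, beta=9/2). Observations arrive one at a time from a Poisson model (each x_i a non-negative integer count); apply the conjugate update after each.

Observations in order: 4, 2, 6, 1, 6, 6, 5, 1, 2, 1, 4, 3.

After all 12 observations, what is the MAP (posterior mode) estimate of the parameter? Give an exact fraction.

28/11

obs 1: x=4 → posterior Gamma(6, 11/2)
obs 2: x=2 → posterior Gamma(8, 13/2)
obs 3: x=6 → posterior Gamma(14, 15/2)
obs 4: x=1 → posterior Gamma(15, 17/2)
obs 5: x=6 → posterior Gamma(21, 19/2)
obs 6: x=6 → posterior Gamma(27, 21/2)
obs 7: x=5 → posterior Gamma(32, 23/2)
obs 8: x=1 → posterior Gamma(33, 25/2)
obs 9: x=2 → posterior Gamma(35, 27/2)
obs 10: x=1 → posterior Gamma(36, 29/2)
obs 11: x=4 → posterior Gamma(40, 31/2)
obs 12: x=3 → posterior Gamma(43, 33/2)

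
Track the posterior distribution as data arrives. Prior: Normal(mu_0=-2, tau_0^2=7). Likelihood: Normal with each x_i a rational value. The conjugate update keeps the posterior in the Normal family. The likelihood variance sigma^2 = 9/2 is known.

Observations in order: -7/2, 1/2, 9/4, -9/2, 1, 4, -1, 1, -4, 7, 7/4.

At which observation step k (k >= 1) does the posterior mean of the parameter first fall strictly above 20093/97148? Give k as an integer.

obs 1: x=-7/2 → posterior Normal(-67/23, 63/23)
obs 2: x=1/2 → posterior Normal(-60/37, 63/37)
obs 3: x=9/4 → posterior Normal(-19/34, 21/17)
obs 4: x=-9/2 → posterior Normal(-183/130, 63/65)
obs 5: x=1 → posterior Normal(-155/158, 63/79)
obs 6: x=4 → posterior Normal(-43/186, 21/31)
obs 7: x=-1 → posterior Normal(-71/214, 63/107)
obs 8: x=1 → posterior Normal(-43/242, 63/121)
obs 9: x=-4 → posterior Normal(-31/54, 7/15)
obs 10: x=7 → posterior Normal(41/298, 63/149)
obs 11: x=7/4 → posterior Normal(45/163, 63/163)

k = 11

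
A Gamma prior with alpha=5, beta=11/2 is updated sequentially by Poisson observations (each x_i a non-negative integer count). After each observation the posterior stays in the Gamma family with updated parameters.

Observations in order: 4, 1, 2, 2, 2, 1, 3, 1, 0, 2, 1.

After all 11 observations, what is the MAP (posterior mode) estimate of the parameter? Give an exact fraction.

46/33

obs 1: x=4 → posterior Gamma(9, 13/2)
obs 2: x=1 → posterior Gamma(10, 15/2)
obs 3: x=2 → posterior Gamma(12, 17/2)
obs 4: x=2 → posterior Gamma(14, 19/2)
obs 5: x=2 → posterior Gamma(16, 21/2)
obs 6: x=1 → posterior Gamma(17, 23/2)
obs 7: x=3 → posterior Gamma(20, 25/2)
obs 8: x=1 → posterior Gamma(21, 27/2)
obs 9: x=0 → posterior Gamma(21, 29/2)
obs 10: x=2 → posterior Gamma(23, 31/2)
obs 11: x=1 → posterior Gamma(24, 33/2)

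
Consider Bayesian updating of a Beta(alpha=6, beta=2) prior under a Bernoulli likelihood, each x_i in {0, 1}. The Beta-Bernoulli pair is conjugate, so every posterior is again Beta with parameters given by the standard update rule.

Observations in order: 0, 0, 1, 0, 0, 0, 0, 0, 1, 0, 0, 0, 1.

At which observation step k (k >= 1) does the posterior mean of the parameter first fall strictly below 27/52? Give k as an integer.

k = 6

obs 1: x=0 → posterior Beta(6, 3)
obs 2: x=0 → posterior Beta(6, 4)
obs 3: x=1 → posterior Beta(7, 4)
obs 4: x=0 → posterior Beta(7, 5)
obs 5: x=0 → posterior Beta(7, 6)
obs 6: x=0 → posterior Beta(7, 7)
obs 7: x=0 → posterior Beta(7, 8)
obs 8: x=0 → posterior Beta(7, 9)
obs 9: x=1 → posterior Beta(8, 9)
obs 10: x=0 → posterior Beta(8, 10)
obs 11: x=0 → posterior Beta(8, 11)
obs 12: x=0 → posterior Beta(8, 12)
obs 13: x=1 → posterior Beta(9, 12)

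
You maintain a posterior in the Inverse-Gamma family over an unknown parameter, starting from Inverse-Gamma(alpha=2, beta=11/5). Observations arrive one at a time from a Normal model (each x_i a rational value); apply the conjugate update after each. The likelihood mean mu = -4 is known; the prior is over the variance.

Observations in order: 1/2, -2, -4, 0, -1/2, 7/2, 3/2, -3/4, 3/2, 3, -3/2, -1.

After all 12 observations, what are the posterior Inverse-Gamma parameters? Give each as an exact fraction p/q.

alpha=8, beta=19877/160

obs 1: x=1/2 → posterior Inverse-Gamma(5/2, 493/40)
obs 2: x=-2 → posterior Inverse-Gamma(3, 573/40)
obs 3: x=-4 → posterior Inverse-Gamma(7/2, 573/40)
obs 4: x=0 → posterior Inverse-Gamma(4, 893/40)
obs 5: x=-1/2 → posterior Inverse-Gamma(9/2, 569/20)
obs 6: x=7/2 → posterior Inverse-Gamma(5, 2263/40)
obs 7: x=3/2 → posterior Inverse-Gamma(11/2, 717/10)
obs 8: x=-3/4 → posterior Inverse-Gamma(6, 12317/160)
obs 9: x=3/2 → posterior Inverse-Gamma(13/2, 14737/160)
obs 10: x=3 → posterior Inverse-Gamma(7, 18657/160)
obs 11: x=-3/2 → posterior Inverse-Gamma(15/2, 19157/160)
obs 12: x=-1 → posterior Inverse-Gamma(8, 19877/160)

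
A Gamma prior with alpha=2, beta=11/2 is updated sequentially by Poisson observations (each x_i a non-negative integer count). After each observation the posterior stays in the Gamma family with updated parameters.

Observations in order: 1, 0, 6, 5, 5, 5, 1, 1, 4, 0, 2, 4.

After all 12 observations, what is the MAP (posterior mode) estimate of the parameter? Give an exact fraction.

obs 1: x=1 → posterior Gamma(3, 13/2)
obs 2: x=0 → posterior Gamma(3, 15/2)
obs 3: x=6 → posterior Gamma(9, 17/2)
obs 4: x=5 → posterior Gamma(14, 19/2)
obs 5: x=5 → posterior Gamma(19, 21/2)
obs 6: x=5 → posterior Gamma(24, 23/2)
obs 7: x=1 → posterior Gamma(25, 25/2)
obs 8: x=1 → posterior Gamma(26, 27/2)
obs 9: x=4 → posterior Gamma(30, 29/2)
obs 10: x=0 → posterior Gamma(30, 31/2)
obs 11: x=2 → posterior Gamma(32, 33/2)
obs 12: x=4 → posterior Gamma(36, 35/2)

2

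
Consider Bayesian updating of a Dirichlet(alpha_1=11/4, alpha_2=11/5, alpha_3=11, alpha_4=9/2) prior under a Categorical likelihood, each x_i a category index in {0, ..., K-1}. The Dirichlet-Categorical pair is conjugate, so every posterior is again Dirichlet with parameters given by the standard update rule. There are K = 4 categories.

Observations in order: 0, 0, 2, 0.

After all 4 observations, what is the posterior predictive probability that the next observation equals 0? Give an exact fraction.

obs 1: x=0 → posterior Dirichlet(15/4, 11/5, 11, 9/2)
obs 2: x=0 → posterior Dirichlet(19/4, 11/5, 11, 9/2)
obs 3: x=2 → posterior Dirichlet(19/4, 11/5, 12, 9/2)
obs 4: x=0 → posterior Dirichlet(23/4, 11/5, 12, 9/2)

115/489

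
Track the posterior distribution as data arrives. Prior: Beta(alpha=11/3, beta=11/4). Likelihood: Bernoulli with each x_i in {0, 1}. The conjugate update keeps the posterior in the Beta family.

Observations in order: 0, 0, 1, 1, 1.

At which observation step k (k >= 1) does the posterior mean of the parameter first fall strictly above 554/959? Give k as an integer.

k = 5

obs 1: x=0 → posterior Beta(11/3, 15/4)
obs 2: x=0 → posterior Beta(11/3, 19/4)
obs 3: x=1 → posterior Beta(14/3, 19/4)
obs 4: x=1 → posterior Beta(17/3, 19/4)
obs 5: x=1 → posterior Beta(20/3, 19/4)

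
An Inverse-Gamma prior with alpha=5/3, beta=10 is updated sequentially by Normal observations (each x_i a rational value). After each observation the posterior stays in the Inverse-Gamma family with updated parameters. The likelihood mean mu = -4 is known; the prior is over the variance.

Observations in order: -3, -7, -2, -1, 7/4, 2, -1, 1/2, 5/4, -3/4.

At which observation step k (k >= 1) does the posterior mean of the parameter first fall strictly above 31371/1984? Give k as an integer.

k = 9

obs 1: x=-3 → posterior Inverse-Gamma(13/6, 21/2)
obs 2: x=-7 → posterior Inverse-Gamma(8/3, 15)
obs 3: x=-2 → posterior Inverse-Gamma(19/6, 17)
obs 4: x=-1 → posterior Inverse-Gamma(11/3, 43/2)
obs 5: x=7/4 → posterior Inverse-Gamma(25/6, 1217/32)
obs 6: x=2 → posterior Inverse-Gamma(14/3, 1793/32)
obs 7: x=-1 → posterior Inverse-Gamma(31/6, 1937/32)
obs 8: x=1/2 → posterior Inverse-Gamma(17/3, 2261/32)
obs 9: x=5/4 → posterior Inverse-Gamma(37/6, 1351/16)
obs 10: x=-3/4 → posterior Inverse-Gamma(20/3, 2871/32)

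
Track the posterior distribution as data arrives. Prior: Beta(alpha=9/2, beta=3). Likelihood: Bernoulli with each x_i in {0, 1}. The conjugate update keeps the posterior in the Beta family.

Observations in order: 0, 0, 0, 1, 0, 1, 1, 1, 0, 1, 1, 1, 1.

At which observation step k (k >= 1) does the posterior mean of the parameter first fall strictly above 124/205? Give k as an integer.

obs 1: x=0 → posterior Beta(9/2, 4)
obs 2: x=0 → posterior Beta(9/2, 5)
obs 3: x=0 → posterior Beta(9/2, 6)
obs 4: x=1 → posterior Beta(11/2, 6)
obs 5: x=0 → posterior Beta(11/2, 7)
obs 6: x=1 → posterior Beta(13/2, 7)
obs 7: x=1 → posterior Beta(15/2, 7)
obs 8: x=1 → posterior Beta(17/2, 7)
obs 9: x=0 → posterior Beta(17/2, 8)
obs 10: x=1 → posterior Beta(19/2, 8)
obs 11: x=1 → posterior Beta(21/2, 8)
obs 12: x=1 → posterior Beta(23/2, 8)
obs 13: x=1 → posterior Beta(25/2, 8)

k = 13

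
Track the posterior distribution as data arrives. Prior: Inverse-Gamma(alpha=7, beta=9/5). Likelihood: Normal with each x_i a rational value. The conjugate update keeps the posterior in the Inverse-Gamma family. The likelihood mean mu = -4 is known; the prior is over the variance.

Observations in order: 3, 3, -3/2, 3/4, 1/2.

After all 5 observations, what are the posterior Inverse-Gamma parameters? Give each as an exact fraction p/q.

obs 1: x=3 → posterior Inverse-Gamma(15/2, 263/10)
obs 2: x=3 → posterior Inverse-Gamma(8, 254/5)
obs 3: x=-3/2 → posterior Inverse-Gamma(17/2, 2157/40)
obs 4: x=3/4 → posterior Inverse-Gamma(9, 10433/160)
obs 5: x=1/2 → posterior Inverse-Gamma(19/2, 12053/160)

alpha=19/2, beta=12053/160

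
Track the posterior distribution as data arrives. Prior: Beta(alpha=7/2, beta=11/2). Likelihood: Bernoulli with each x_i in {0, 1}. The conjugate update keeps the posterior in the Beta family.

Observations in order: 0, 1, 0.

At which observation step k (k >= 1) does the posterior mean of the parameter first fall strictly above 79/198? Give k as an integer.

obs 1: x=0 → posterior Beta(7/2, 13/2)
obs 2: x=1 → posterior Beta(9/2, 13/2)
obs 3: x=0 → posterior Beta(9/2, 15/2)

k = 2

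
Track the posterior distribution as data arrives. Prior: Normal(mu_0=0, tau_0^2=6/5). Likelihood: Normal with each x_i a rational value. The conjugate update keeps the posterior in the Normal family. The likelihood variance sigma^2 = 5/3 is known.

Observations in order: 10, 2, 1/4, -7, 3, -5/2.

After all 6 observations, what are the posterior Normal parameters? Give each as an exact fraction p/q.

obs 1: x=10 → posterior Normal(180/43, 30/43)
obs 2: x=2 → posterior Normal(216/61, 30/61)
obs 3: x=1/4 → posterior Normal(441/158, 30/79)
obs 4: x=-7 → posterior Normal(189/194, 30/97)
obs 5: x=3 → posterior Normal(297/230, 6/23)
obs 6: x=-5/2 → posterior Normal(207/266, 30/133)

mu_0=207/266, tau_0^2=30/133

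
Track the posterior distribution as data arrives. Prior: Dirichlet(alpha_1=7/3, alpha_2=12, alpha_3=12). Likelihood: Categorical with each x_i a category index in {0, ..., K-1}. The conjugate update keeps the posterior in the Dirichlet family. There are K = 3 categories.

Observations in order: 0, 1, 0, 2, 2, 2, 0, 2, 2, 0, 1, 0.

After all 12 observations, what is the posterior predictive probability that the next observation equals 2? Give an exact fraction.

obs 1: x=0 → posterior Dirichlet(10/3, 12, 12)
obs 2: x=1 → posterior Dirichlet(10/3, 13, 12)
obs 3: x=0 → posterior Dirichlet(13/3, 13, 12)
obs 4: x=2 → posterior Dirichlet(13/3, 13, 13)
obs 5: x=2 → posterior Dirichlet(13/3, 13, 14)
obs 6: x=2 → posterior Dirichlet(13/3, 13, 15)
obs 7: x=0 → posterior Dirichlet(16/3, 13, 15)
obs 8: x=2 → posterior Dirichlet(16/3, 13, 16)
obs 9: x=2 → posterior Dirichlet(16/3, 13, 17)
obs 10: x=0 → posterior Dirichlet(19/3, 13, 17)
obs 11: x=1 → posterior Dirichlet(19/3, 14, 17)
obs 12: x=0 → posterior Dirichlet(22/3, 14, 17)

51/115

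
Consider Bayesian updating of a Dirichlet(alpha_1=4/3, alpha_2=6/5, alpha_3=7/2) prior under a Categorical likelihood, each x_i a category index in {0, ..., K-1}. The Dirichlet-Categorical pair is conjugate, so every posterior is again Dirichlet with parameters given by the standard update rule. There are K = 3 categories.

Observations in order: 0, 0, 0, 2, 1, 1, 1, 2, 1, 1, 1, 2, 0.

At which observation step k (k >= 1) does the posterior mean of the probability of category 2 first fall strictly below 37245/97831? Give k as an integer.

obs 1: x=0 → posterior Dirichlet(7/3, 6/5, 7/2)
obs 2: x=0 → posterior Dirichlet(10/3, 6/5, 7/2)
obs 3: x=0 → posterior Dirichlet(13/3, 6/5, 7/2)
obs 4: x=2 → posterior Dirichlet(13/3, 6/5, 9/2)
obs 5: x=1 → posterior Dirichlet(13/3, 11/5, 9/2)
obs 6: x=1 → posterior Dirichlet(13/3, 16/5, 9/2)
obs 7: x=1 → posterior Dirichlet(13/3, 21/5, 9/2)
obs 8: x=2 → posterior Dirichlet(13/3, 21/5, 11/2)
obs 9: x=1 → posterior Dirichlet(13/3, 26/5, 11/2)
obs 10: x=1 → posterior Dirichlet(13/3, 31/5, 11/2)
obs 11: x=1 → posterior Dirichlet(13/3, 36/5, 11/2)
obs 12: x=2 → posterior Dirichlet(13/3, 36/5, 13/2)
obs 13: x=0 → posterior Dirichlet(16/3, 36/5, 13/2)

k = 6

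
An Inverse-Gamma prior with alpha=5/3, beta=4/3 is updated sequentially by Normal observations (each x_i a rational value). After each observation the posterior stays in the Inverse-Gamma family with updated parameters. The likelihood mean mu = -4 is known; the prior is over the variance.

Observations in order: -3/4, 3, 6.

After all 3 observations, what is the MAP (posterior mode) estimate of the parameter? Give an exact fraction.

7787/400

obs 1: x=-3/4 → posterior Inverse-Gamma(13/6, 635/96)
obs 2: x=3 → posterior Inverse-Gamma(8/3, 2987/96)
obs 3: x=6 → posterior Inverse-Gamma(19/6, 7787/96)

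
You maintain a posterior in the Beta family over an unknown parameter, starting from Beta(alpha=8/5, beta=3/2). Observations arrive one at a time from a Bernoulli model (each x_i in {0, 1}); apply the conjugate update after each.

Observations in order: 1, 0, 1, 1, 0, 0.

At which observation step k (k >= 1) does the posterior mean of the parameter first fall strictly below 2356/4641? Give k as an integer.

obs 1: x=1 → posterior Beta(13/5, 3/2)
obs 2: x=0 → posterior Beta(13/5, 5/2)
obs 3: x=1 → posterior Beta(18/5, 5/2)
obs 4: x=1 → posterior Beta(23/5, 5/2)
obs 5: x=0 → posterior Beta(23/5, 7/2)
obs 6: x=0 → posterior Beta(23/5, 9/2)

k = 6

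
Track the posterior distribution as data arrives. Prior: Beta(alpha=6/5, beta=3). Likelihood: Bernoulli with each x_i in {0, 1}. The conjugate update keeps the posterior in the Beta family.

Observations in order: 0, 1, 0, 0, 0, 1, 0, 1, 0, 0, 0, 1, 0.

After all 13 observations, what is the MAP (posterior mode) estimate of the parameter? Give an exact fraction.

21/76

obs 1: x=0 → posterior Beta(6/5, 4)
obs 2: x=1 → posterior Beta(11/5, 4)
obs 3: x=0 → posterior Beta(11/5, 5)
obs 4: x=0 → posterior Beta(11/5, 6)
obs 5: x=0 → posterior Beta(11/5, 7)
obs 6: x=1 → posterior Beta(16/5, 7)
obs 7: x=0 → posterior Beta(16/5, 8)
obs 8: x=1 → posterior Beta(21/5, 8)
obs 9: x=0 → posterior Beta(21/5, 9)
obs 10: x=0 → posterior Beta(21/5, 10)
obs 11: x=0 → posterior Beta(21/5, 11)
obs 12: x=1 → posterior Beta(26/5, 11)
obs 13: x=0 → posterior Beta(26/5, 12)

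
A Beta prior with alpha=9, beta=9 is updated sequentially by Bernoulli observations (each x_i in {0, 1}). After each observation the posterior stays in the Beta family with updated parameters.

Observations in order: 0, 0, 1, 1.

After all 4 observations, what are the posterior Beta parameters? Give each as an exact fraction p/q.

alpha=11, beta=11

obs 1: x=0 → posterior Beta(9, 10)
obs 2: x=0 → posterior Beta(9, 11)
obs 3: x=1 → posterior Beta(10, 11)
obs 4: x=1 → posterior Beta(11, 11)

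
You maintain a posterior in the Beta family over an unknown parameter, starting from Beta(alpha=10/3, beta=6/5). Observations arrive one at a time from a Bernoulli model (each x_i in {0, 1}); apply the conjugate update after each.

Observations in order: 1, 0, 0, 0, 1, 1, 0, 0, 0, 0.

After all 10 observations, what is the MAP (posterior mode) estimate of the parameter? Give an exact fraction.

20/47

obs 1: x=1 → posterior Beta(13/3, 6/5)
obs 2: x=0 → posterior Beta(13/3, 11/5)
obs 3: x=0 → posterior Beta(13/3, 16/5)
obs 4: x=0 → posterior Beta(13/3, 21/5)
obs 5: x=1 → posterior Beta(16/3, 21/5)
obs 6: x=1 → posterior Beta(19/3, 21/5)
obs 7: x=0 → posterior Beta(19/3, 26/5)
obs 8: x=0 → posterior Beta(19/3, 31/5)
obs 9: x=0 → posterior Beta(19/3, 36/5)
obs 10: x=0 → posterior Beta(19/3, 41/5)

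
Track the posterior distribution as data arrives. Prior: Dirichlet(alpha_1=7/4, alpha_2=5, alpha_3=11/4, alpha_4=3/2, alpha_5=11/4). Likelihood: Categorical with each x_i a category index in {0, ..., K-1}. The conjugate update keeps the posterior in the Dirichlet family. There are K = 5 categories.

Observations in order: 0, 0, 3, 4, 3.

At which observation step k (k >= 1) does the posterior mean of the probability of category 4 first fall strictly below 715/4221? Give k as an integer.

k = 3

obs 1: x=0 → posterior Dirichlet(11/4, 5, 11/4, 3/2, 11/4)
obs 2: x=0 → posterior Dirichlet(15/4, 5, 11/4, 3/2, 11/4)
obs 3: x=3 → posterior Dirichlet(15/4, 5, 11/4, 5/2, 11/4)
obs 4: x=4 → posterior Dirichlet(15/4, 5, 11/4, 5/2, 15/4)
obs 5: x=3 → posterior Dirichlet(15/4, 5, 11/4, 7/2, 15/4)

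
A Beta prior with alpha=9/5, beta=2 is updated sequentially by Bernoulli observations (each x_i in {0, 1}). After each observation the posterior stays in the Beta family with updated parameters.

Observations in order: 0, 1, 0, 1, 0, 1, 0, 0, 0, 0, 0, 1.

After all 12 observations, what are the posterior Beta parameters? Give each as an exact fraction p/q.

alpha=29/5, beta=10

obs 1: x=0 → posterior Beta(9/5, 3)
obs 2: x=1 → posterior Beta(14/5, 3)
obs 3: x=0 → posterior Beta(14/5, 4)
obs 4: x=1 → posterior Beta(19/5, 4)
obs 5: x=0 → posterior Beta(19/5, 5)
obs 6: x=1 → posterior Beta(24/5, 5)
obs 7: x=0 → posterior Beta(24/5, 6)
obs 8: x=0 → posterior Beta(24/5, 7)
obs 9: x=0 → posterior Beta(24/5, 8)
obs 10: x=0 → posterior Beta(24/5, 9)
obs 11: x=0 → posterior Beta(24/5, 10)
obs 12: x=1 → posterior Beta(29/5, 10)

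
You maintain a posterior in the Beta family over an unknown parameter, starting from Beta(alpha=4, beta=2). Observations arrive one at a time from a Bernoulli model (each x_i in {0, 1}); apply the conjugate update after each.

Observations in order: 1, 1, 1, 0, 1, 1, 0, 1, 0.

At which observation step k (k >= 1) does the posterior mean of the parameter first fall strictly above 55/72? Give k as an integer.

k = 3

obs 1: x=1 → posterior Beta(5, 2)
obs 2: x=1 → posterior Beta(6, 2)
obs 3: x=1 → posterior Beta(7, 2)
obs 4: x=0 → posterior Beta(7, 3)
obs 5: x=1 → posterior Beta(8, 3)
obs 6: x=1 → posterior Beta(9, 3)
obs 7: x=0 → posterior Beta(9, 4)
obs 8: x=1 → posterior Beta(10, 4)
obs 9: x=0 → posterior Beta(10, 5)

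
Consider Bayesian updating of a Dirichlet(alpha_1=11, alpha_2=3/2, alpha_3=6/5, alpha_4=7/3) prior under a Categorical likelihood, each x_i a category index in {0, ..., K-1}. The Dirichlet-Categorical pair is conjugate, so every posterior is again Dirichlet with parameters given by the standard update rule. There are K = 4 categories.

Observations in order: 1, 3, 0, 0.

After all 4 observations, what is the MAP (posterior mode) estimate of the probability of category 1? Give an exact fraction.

45/481

obs 1: x=1 → posterior Dirichlet(11, 5/2, 6/5, 7/3)
obs 2: x=3 → posterior Dirichlet(11, 5/2, 6/5, 10/3)
obs 3: x=0 → posterior Dirichlet(12, 5/2, 6/5, 10/3)
obs 4: x=0 → posterior Dirichlet(13, 5/2, 6/5, 10/3)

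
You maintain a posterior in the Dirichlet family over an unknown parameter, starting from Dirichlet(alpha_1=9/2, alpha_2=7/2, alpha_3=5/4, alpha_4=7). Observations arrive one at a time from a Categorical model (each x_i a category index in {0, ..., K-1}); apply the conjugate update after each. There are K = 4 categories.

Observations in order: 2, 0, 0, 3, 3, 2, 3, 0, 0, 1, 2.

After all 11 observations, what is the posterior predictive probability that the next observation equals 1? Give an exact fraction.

18/109

obs 1: x=2 → posterior Dirichlet(9/2, 7/2, 9/4, 7)
obs 2: x=0 → posterior Dirichlet(11/2, 7/2, 9/4, 7)
obs 3: x=0 → posterior Dirichlet(13/2, 7/2, 9/4, 7)
obs 4: x=3 → posterior Dirichlet(13/2, 7/2, 9/4, 8)
obs 5: x=3 → posterior Dirichlet(13/2, 7/2, 9/4, 9)
obs 6: x=2 → posterior Dirichlet(13/2, 7/2, 13/4, 9)
obs 7: x=3 → posterior Dirichlet(13/2, 7/2, 13/4, 10)
obs 8: x=0 → posterior Dirichlet(15/2, 7/2, 13/4, 10)
obs 9: x=0 → posterior Dirichlet(17/2, 7/2, 13/4, 10)
obs 10: x=1 → posterior Dirichlet(17/2, 9/2, 13/4, 10)
obs 11: x=2 → posterior Dirichlet(17/2, 9/2, 17/4, 10)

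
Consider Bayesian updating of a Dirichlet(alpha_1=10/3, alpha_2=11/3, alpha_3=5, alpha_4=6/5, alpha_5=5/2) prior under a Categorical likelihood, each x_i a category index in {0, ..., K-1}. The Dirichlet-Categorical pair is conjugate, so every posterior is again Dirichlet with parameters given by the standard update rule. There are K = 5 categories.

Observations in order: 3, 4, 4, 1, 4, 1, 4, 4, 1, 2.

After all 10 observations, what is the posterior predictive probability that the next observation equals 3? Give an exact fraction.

obs 1: x=3 → posterior Dirichlet(10/3, 11/3, 5, 11/5, 5/2)
obs 2: x=4 → posterior Dirichlet(10/3, 11/3, 5, 11/5, 7/2)
obs 3: x=4 → posterior Dirichlet(10/3, 11/3, 5, 11/5, 9/2)
obs 4: x=1 → posterior Dirichlet(10/3, 14/3, 5, 11/5, 9/2)
obs 5: x=4 → posterior Dirichlet(10/3, 14/3, 5, 11/5, 11/2)
obs 6: x=1 → posterior Dirichlet(10/3, 17/3, 5, 11/5, 11/2)
obs 7: x=4 → posterior Dirichlet(10/3, 17/3, 5, 11/5, 13/2)
obs 8: x=4 → posterior Dirichlet(10/3, 17/3, 5, 11/5, 15/2)
obs 9: x=1 → posterior Dirichlet(10/3, 20/3, 5, 11/5, 15/2)
obs 10: x=2 → posterior Dirichlet(10/3, 20/3, 6, 11/5, 15/2)

22/257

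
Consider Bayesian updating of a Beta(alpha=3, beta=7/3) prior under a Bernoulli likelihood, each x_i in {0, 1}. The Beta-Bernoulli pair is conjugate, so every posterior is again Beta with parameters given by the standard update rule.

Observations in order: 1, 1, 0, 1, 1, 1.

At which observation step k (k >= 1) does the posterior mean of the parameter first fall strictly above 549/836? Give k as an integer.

k = 2

obs 1: x=1 → posterior Beta(4, 7/3)
obs 2: x=1 → posterior Beta(5, 7/3)
obs 3: x=0 → posterior Beta(5, 10/3)
obs 4: x=1 → posterior Beta(6, 10/3)
obs 5: x=1 → posterior Beta(7, 10/3)
obs 6: x=1 → posterior Beta(8, 10/3)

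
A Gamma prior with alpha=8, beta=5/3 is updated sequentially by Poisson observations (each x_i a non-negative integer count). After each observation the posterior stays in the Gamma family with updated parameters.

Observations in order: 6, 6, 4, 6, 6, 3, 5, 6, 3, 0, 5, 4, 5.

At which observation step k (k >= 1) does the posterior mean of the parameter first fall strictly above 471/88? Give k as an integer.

obs 1: x=6 → posterior Gamma(14, 8/3)
obs 2: x=6 → posterior Gamma(20, 11/3)
obs 3: x=4 → posterior Gamma(24, 14/3)
obs 4: x=6 → posterior Gamma(30, 17/3)
obs 5: x=6 → posterior Gamma(36, 20/3)
obs 6: x=3 → posterior Gamma(39, 23/3)
obs 7: x=5 → posterior Gamma(44, 26/3)
obs 8: x=6 → posterior Gamma(50, 29/3)
obs 9: x=3 → posterior Gamma(53, 32/3)
obs 10: x=0 → posterior Gamma(53, 35/3)
obs 11: x=5 → posterior Gamma(58, 38/3)
obs 12: x=4 → posterior Gamma(62, 41/3)
obs 13: x=5 → posterior Gamma(67, 44/3)

k = 2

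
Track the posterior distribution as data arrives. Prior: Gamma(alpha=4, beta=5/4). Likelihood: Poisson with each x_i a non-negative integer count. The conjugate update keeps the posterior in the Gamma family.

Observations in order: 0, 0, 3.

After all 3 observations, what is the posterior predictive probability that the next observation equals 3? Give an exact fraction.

obs 1: x=0 → posterior Gamma(4, 9/4)
obs 2: x=0 → posterior Gamma(4, 13/4)
obs 3: x=3 → posterior Gamma(7, 17/4)

105046700288/794280046581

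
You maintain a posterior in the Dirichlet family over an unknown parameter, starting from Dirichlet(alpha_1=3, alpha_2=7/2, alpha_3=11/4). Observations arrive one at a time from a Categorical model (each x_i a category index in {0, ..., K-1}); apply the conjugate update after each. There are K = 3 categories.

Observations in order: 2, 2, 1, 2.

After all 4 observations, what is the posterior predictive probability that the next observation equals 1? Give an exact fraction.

18/53

obs 1: x=2 → posterior Dirichlet(3, 7/2, 15/4)
obs 2: x=2 → posterior Dirichlet(3, 7/2, 19/4)
obs 3: x=1 → posterior Dirichlet(3, 9/2, 19/4)
obs 4: x=2 → posterior Dirichlet(3, 9/2, 23/4)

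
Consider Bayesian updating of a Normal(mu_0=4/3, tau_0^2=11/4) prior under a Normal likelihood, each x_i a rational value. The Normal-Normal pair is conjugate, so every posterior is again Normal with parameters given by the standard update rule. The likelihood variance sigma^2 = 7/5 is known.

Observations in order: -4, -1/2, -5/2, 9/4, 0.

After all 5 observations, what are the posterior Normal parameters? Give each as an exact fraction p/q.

obs 1: x=-4 → posterior Normal(-548/249, 77/83)
obs 2: x=-1/2 → posterior Normal(-1261/828, 77/138)
obs 3: x=-5/2 → posterior Normal(-1043/579, 77/193)
obs 4: x=9/4 → posterior Normal(-2687/2976, 77/248)
obs 5: x=0 → posterior Normal(-2687/3636, 77/303)

mu_0=-2687/3636, tau_0^2=77/303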